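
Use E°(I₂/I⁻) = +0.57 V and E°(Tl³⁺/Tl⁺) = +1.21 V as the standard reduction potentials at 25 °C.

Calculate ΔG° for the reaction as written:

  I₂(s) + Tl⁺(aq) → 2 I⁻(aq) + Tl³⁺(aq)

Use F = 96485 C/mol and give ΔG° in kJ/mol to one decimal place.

+123.5 kJ/mol

As written, I₂/I⁻ is reduced (cathode) and Tl³⁺/Tl⁺ is oxidised (anode), so E°cell = (+0.57) − (+1.21) = -0.64 V.
Balancing electrons gives n = 2.
ΔG° = −nFE° = −(2)(96485)(-0.64) = 123,501 J = +123.5 kJ/mol.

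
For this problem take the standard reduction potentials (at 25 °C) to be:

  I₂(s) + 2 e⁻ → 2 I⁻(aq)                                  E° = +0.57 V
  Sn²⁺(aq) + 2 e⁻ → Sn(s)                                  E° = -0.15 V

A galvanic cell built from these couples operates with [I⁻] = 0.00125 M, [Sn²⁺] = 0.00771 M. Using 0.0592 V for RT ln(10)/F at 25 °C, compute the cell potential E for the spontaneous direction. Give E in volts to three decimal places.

+0.954 V

I₂/I⁻ is the cathode (higher E°), Sn²⁺/Sn the anode: E°cell = +0.57 − (-0.15) = +0.72 V, n = 2.
Overall: I₂(s) + Sn(s) → 2 I⁻(aq) + Sn²⁺(aq)
Q = [I⁻]^2·[Sn²⁺]; log Q = -7.919.
E = E° − (0.0592/n) log Q = +0.72 − (0.0592/2)(-7.919) = +0.954 V.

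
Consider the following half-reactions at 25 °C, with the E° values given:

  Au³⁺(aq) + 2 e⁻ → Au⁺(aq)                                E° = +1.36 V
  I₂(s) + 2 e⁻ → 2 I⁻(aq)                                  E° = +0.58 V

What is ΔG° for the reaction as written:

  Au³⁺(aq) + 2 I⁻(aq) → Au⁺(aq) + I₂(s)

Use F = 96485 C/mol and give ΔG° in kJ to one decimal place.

-150.5 kJ

As written, Au³⁺/Au⁺ is reduced (cathode) and I₂/I⁻ is oxidised (anode), so E°cell = (+1.36) − (+0.58) = +0.78 V.
Balancing electrons gives n = 2.
ΔG° = −nFE° = −(2)(96485)(+0.78) = -150,517 J = -150.5 kJ.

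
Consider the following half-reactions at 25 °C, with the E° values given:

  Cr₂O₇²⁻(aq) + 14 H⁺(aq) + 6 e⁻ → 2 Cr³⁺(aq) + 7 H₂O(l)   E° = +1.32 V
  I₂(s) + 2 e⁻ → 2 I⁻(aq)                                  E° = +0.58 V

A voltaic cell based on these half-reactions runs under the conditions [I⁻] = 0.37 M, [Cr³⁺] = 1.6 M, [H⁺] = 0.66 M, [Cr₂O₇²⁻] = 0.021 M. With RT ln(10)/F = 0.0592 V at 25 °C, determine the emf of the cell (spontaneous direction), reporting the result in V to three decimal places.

+0.669 V

Cr₂O₇²⁻/Cr³⁺ is the cathode (higher E°), I₂/I⁻ the anode: E°cell = +1.32 − (+0.58) = +0.74 V, n = 6.
Overall: Cr₂O₇²⁻(aq) + 14 H⁺(aq) + 6 I⁻(aq) → 2 Cr³⁺(aq) + 7 H₂O(l) + 3 I₂(s)
Q = [Cr³⁺]^2 / ([Cr₂O₇²⁻]·[H⁺]^14·[I⁻]^6); log Q = 7.203.
E = E° − (0.0592/n) log Q = +0.74 − (0.0592/6)(7.203) = +0.669 V.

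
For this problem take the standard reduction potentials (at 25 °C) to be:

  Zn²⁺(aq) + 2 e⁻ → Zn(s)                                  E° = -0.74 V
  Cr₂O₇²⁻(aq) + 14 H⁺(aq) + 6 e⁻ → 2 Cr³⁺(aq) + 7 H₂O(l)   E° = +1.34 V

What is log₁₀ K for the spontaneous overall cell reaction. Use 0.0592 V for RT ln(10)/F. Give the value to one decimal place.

210.8

Cathode: Cr₂O₇²⁻/Cr³⁺; anode: Zn²⁺/Zn. E°cell = +2.08 V, n = 6.
log K = nE°cell / 0.0592 = (6)(+2.08) / 0.0592 = 210.8.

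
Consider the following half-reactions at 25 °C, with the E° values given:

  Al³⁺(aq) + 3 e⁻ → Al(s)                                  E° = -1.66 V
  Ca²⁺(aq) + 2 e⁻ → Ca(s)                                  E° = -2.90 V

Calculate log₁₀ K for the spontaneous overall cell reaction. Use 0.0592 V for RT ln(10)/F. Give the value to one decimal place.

Cathode: Al³⁺/Al; anode: Ca²⁺/Ca. E°cell = +1.24 V, n = 6.
log K = nE°cell / 0.0592 = (6)(+1.24) / 0.0592 = 125.7.

125.7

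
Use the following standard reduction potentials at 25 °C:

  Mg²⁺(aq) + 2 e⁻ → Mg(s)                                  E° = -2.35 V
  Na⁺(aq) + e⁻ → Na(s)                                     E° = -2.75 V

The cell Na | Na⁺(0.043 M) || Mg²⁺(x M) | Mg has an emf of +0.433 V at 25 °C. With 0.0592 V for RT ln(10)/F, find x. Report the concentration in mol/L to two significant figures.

Mg²⁺/Mg is the cathode, Na⁺/Na the anode: E°cell = +0.40 V, n = 2.
Overall reaction: Mg²⁺(aq) + 2 Na(s) → Mg(s) + 2 Na⁺(aq); Q = [Na⁺]^2/[Mg²⁺]^1.
From E = E° − (0.0592/n) log Q: log Q = (E° − E)·n/0.0592 = (+0.40 − (+0.433))·2/0.0592 = -1.1149.
So 1·log[Mg²⁺] = 2·log(0.043) − log Q = -2.7331 − (-1.1149) = -1.6182; [Mg²⁺] = 10^(-1.6182) ≈ 0.024 M.

0.024 M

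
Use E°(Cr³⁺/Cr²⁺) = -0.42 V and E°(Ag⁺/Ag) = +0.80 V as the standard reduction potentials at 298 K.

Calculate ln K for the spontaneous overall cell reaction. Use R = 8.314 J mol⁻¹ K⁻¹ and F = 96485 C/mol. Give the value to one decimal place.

47.5

Cathode: Ag⁺/Ag; anode: Cr³⁺/Cr²⁺. E°cell = (+0.80) − (-0.42) = +1.22 V, with n = 1.
ΔG° = −nFE° = −RT ln K, so ln K = nFE°/(RT) = (1)(96485)(+1.22) / ((8.314)(298)) = 47.511.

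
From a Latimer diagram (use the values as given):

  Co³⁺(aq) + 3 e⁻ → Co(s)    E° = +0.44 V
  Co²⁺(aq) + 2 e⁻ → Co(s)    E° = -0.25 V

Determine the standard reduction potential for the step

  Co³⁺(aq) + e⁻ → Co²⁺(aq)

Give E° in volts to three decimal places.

+1.820 V

Sequential free energies add, so n₃E°₃ = n₁E°₁ + n₂E°₂.
With n₃ = 3, and the known step contributing 2×(-0.25) V, the unknown satisfies 1·E° = 3×(+0.44) − 2×(-0.25) = +1.820.
E° = +1.820 / 1 = +1.820 V.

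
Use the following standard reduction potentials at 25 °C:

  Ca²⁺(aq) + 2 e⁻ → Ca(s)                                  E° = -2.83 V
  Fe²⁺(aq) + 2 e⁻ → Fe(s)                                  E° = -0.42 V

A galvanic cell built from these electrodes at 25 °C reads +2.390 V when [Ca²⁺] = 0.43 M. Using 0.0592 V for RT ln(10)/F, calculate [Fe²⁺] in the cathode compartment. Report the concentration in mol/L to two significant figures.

Fe²⁺/Fe is the cathode, Ca²⁺/Ca the anode: E°cell = +2.41 V, n = 2.
Overall reaction: Fe²⁺(aq) + Ca(s) → Fe(s) + Ca²⁺(aq); Q = [Ca²⁺]^1/[Fe²⁺]^1.
From E = E° − (0.0592/n) log Q: log Q = (E° − E)·n/0.0592 = (+2.41 − (+2.390))·2/0.0592 = 0.6757.
So 1·log[Fe²⁺] = 1·log(0.43) − log Q = -0.3665 − (0.6757) = -1.0422; [Fe²⁺] = 10^(-1.0422) ≈ 0.091 M.

0.091 M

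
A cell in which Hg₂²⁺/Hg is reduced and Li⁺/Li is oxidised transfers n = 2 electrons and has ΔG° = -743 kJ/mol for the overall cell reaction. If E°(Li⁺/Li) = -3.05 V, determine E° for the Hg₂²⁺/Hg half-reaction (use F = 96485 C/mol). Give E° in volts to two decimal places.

+0.80 V

E°cell = −ΔG°/(nF) = −(-743×10³)/((2)(96485)) = +3.850 V.
Since Hg₂²⁺/Hg is the cathode and Li⁺/Li the anode, E°cell = E°(Hg₂²⁺/Hg) − E°(Li⁺/Li).
So E°(Hg₂²⁺/Hg) = E°cell + E°(Li⁺/Li) = +3.850 + (-3.05) = +0.80 V.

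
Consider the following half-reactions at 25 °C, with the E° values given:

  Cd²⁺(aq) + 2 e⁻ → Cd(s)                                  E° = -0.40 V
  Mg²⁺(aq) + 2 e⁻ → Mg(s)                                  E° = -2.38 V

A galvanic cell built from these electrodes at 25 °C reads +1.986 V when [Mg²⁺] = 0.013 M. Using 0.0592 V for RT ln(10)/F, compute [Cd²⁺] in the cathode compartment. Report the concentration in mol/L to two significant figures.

Cd²⁺/Cd is the cathode, Mg²⁺/Mg the anode: E°cell = +1.98 V, n = 2.
Overall reaction: Cd²⁺(aq) + Mg(s) → Cd(s) + Mg²⁺(aq); Q = [Mg²⁺]^1/[Cd²⁺]^1.
From E = E° − (0.0592/n) log Q: log Q = (E° − E)·n/0.0592 = (+1.98 − (+1.986))·2/0.0592 = -0.2027.
So 1·log[Cd²⁺] = 1·log(0.013) − log Q = -1.8861 − (-0.2027) = -1.6834; [Cd²⁺] = 10^(-1.6834) ≈ 0.021 M.

0.021 M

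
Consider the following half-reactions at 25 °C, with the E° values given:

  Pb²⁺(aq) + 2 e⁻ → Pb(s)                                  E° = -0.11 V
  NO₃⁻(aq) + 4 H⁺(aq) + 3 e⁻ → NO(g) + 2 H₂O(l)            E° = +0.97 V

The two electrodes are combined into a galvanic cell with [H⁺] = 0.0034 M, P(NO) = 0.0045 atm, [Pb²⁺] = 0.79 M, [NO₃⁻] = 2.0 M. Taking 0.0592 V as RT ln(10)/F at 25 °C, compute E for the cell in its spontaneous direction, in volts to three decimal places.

NO₃⁻/NO is the cathode (higher E°), Pb²⁺/Pb the anode: E°cell = +0.97 − (-0.11) = +1.08 V, n = 6.
Overall: 2 NO₃⁻(aq) + 8 H⁺(aq) + 3 Pb(s) → 2 NO(g) + 4 H₂O(l) + 3 Pb²⁺(aq)
Q = P(NO)^2·[Pb²⁺]^3 / ([NO₃⁻]^2·[H⁺]^8); log Q = 14.145.
E = E° − (0.0592/n) log Q = +1.08 − (0.0592/6)(14.145) = +0.940 V.

+0.940 V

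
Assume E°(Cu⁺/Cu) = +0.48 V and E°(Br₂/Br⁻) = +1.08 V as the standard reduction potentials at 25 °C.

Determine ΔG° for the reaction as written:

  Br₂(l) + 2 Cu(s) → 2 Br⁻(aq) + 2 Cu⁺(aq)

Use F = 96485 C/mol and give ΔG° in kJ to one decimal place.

-115.8 kJ

As written, Br₂/Br⁻ is reduced (cathode) and Cu⁺/Cu is oxidised (anode), so E°cell = (+1.08) − (+0.48) = +0.60 V.
Balancing electrons gives n = 2.
ΔG° = −nFE° = −(2)(96485)(+0.60) = -115,782 J = -115.8 kJ.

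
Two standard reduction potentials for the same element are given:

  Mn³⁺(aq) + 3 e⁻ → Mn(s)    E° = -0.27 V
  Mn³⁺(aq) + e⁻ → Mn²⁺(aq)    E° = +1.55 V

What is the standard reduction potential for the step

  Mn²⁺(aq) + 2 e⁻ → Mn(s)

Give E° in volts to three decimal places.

Sequential free energies add, so n₃E°₃ = n₁E°₁ + n₂E°₂.
With n₃ = 3, and the known step contributing 1×(+1.55) V, the unknown satisfies 2·E° = 3×(-0.27) − 1×(+1.55) = -2.360.
E° = -2.360 / 2 = -1.180 V.

-1.180 V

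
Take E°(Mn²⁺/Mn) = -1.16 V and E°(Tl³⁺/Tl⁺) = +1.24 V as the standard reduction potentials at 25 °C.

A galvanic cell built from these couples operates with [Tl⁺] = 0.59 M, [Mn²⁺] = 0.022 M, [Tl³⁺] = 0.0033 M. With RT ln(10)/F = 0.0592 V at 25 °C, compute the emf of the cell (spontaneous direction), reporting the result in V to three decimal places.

Tl³⁺/Tl⁺ is the cathode (higher E°), Mn²⁺/Mn the anode: E°cell = +1.24 − (-1.16) = +2.40 V, n = 2.
Overall: Tl³⁺(aq) + Mn(s) → Tl⁺(aq) + Mn²⁺(aq)
Q = [Tl⁺]·[Mn²⁺] / ([Tl³⁺]); log Q = 0.595.
E = E° − (0.0592/n) log Q = +2.40 − (0.0592/2)(0.595) = +2.382 V.

+2.382 V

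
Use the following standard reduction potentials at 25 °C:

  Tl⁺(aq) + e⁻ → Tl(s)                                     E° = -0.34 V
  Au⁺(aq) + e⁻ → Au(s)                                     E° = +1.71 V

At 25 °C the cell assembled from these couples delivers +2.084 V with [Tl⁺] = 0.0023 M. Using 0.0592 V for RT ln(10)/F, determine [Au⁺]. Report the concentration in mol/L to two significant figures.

Au⁺/Au is the cathode, Tl⁺/Tl the anode: E°cell = +2.05 V, n = 1.
Overall reaction: Au⁺(aq) + Tl(s) → Au(s) + Tl⁺(aq); Q = [Tl⁺]^1/[Au⁺]^1.
From E = E° − (0.0592/n) log Q: log Q = (E° − E)·n/0.0592 = (+2.05 − (+2.084))·1/0.0592 = -0.5743.
So 1·log[Au⁺] = 1·log(0.0023) − log Q = -2.6383 − (-0.5743) = -2.0640; [Au⁺] = 10^(-2.0640) ≈ 0.0086 M.

0.0086 M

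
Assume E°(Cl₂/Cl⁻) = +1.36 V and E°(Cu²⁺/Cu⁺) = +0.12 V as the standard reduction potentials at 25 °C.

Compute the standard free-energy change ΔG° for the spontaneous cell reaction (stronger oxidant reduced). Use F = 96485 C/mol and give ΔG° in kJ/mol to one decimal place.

-239.3 kJ/mol

Cl₂/Cl⁻ (E° = +1.36 V) is the cathode; Cu²⁺/Cu⁺ (E° = +0.12 V) is the anode, so E°cell = +1.24 V.
Balancing electrons gives n = 2 (lcm of 2 and 1).
ΔG° = −nFE° = −(2)(96485)(+1.24) = -239,283 J = -239.3 kJ/mol.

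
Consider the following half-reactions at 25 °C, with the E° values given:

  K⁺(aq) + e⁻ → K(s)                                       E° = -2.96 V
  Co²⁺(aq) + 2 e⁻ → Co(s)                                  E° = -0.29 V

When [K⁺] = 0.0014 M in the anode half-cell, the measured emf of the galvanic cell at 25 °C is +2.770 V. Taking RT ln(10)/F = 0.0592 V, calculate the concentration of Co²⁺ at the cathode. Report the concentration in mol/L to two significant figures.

0.0047 M

Co²⁺/Co is the cathode, K⁺/K the anode: E°cell = +2.67 V, n = 2.
Overall reaction: Co²⁺(aq) + 2 K(s) → Co(s) + 2 K⁺(aq); Q = [K⁺]^2/[Co²⁺]^1.
From E = E° − (0.0592/n) log Q: log Q = (E° − E)·n/0.0592 = (+2.67 − (+2.770))·2/0.0592 = -3.3784.
So 1·log[Co²⁺] = 2·log(0.0014) − log Q = -5.7077 − (-3.3784) = -2.3293; [Co²⁺] = 10^(-2.3293) ≈ 0.0047 M.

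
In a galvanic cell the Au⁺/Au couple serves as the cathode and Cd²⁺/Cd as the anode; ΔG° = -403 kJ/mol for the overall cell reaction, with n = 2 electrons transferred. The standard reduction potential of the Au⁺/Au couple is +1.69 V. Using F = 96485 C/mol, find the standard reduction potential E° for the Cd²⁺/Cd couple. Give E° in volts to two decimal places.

E°cell = −ΔG°/(nF) = −(-403×10³)/((2)(96485)) = +2.088 V.
Since Au⁺/Au is the cathode and Cd²⁺/Cd the anode, E°cell = E°(Au⁺/Au) − E°(Cd²⁺/Cd).
So E°(Cd²⁺/Cd) = E°(Au⁺/Au) − E°cell = (+1.69) − (+2.088) = -0.40 V.

-0.40 V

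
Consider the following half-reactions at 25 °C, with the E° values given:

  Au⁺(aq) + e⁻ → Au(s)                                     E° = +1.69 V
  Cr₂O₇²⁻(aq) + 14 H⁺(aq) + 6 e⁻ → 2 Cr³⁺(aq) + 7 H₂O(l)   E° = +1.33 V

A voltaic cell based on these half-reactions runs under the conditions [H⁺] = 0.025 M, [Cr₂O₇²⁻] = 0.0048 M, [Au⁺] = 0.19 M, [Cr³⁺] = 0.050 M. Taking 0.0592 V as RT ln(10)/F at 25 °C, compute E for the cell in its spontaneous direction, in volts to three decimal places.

Au⁺/Au is the cathode (higher E°), Cr₂O₇²⁻/Cr³⁺ the anode: E°cell = +1.69 − (+1.33) = +0.36 V, n = 6.
Overall: 6 Au⁺(aq) + 2 Cr³⁺(aq) + 7 H₂O(l) → 6 Au(s) + Cr₂O₇²⁻(aq) + 14 H⁺(aq)
Q = [Cr₂O₇²⁻]·[H⁺]^14 / ([Au⁺]^6·[Cr³⁺]^2); log Q = -17.818.
E = E° − (0.0592/n) log Q = +0.36 − (0.0592/6)(-17.818) = +0.536 V.

+0.536 V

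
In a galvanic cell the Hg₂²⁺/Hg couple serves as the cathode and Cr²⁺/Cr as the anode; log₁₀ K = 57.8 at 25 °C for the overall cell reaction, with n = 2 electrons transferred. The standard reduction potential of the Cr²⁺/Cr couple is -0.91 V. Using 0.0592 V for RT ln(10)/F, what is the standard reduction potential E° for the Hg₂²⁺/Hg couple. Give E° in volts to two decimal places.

+0.80 V

E°cell = (0.0592/n)·log K = (0.0592/2)(57.8) = +1.711 V.
Since Hg₂²⁺/Hg is the cathode and Cr²⁺/Cr the anode, E°cell = E°(Hg₂²⁺/Hg) − E°(Cr²⁺/Cr).
So E°(Hg₂²⁺/Hg) = E°cell + E°(Cr²⁺/Cr) = +1.711 + (-0.91) = +0.80 V.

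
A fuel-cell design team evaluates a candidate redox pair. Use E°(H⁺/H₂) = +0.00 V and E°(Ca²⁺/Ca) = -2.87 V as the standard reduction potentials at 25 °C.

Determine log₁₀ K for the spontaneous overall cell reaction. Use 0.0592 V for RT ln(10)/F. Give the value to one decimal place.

97.0

Cathode: H⁺/H₂; anode: Ca²⁺/Ca. E°cell = +2.87 V, n = 2.
log K = nE°cell / 0.0592 = (2)(+2.87) / 0.0592 = 97.0.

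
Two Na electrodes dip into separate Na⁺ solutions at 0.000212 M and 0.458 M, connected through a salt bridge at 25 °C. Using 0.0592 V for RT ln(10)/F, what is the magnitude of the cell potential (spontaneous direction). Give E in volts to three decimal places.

For a concentration cell E°cell = 0. The 0.458 M side is the cathode (reduction is favoured where [Na⁺] is higher).
With n = 1, E = −(0.0592/1) log([Na⁺]ₐₙ/[Na⁺]꜀ₐₜ) = −(0.0592/1) log(0.000212/0.458) = −(0.0592/1)(-3.335) = +0.197 V.

+0.197 V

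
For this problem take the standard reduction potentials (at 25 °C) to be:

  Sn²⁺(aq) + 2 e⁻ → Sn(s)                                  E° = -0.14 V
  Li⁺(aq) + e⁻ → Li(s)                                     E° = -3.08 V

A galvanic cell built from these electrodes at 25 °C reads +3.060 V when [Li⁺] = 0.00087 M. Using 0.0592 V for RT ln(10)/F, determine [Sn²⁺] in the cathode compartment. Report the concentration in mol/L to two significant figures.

Sn²⁺/Sn is the cathode, Li⁺/Li the anode: E°cell = +2.94 V, n = 2.
Overall reaction: Sn²⁺(aq) + 2 Li(s) → Sn(s) + 2 Li⁺(aq); Q = [Li⁺]^2/[Sn²⁺]^1.
From E = E° − (0.0592/n) log Q: log Q = (E° − E)·n/0.0592 = (+2.94 − (+3.060))·2/0.0592 = -4.0541.
So 1·log[Sn²⁺] = 2·log(0.00087) − log Q = -6.1210 − (-4.0541) = -2.0669; [Sn²⁺] = 10^(-2.0669) ≈ 0.0086 M.

0.0086 M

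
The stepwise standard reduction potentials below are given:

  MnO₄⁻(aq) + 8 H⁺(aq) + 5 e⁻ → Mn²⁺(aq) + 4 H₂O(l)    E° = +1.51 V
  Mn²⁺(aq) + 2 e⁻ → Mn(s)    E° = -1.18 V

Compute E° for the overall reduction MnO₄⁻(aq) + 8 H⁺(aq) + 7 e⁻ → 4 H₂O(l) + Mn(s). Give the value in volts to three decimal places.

Since ΔG° = −nFE° is additive over sequential reductions, n₃E°₃ = n₁E°₁ + n₂E°₂.
E°₃ = (5×+1.51 + 2×-1.18) / 7 = (+5.190) / 7 = +0.741 V.
E° values themselves are not directly additive — weighting by electron count is essential.

+0.741 V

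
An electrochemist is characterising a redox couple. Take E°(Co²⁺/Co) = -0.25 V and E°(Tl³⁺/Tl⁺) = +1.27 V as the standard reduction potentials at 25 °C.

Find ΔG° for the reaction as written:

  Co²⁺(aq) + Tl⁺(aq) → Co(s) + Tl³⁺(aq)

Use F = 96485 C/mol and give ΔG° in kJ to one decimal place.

As written, Co²⁺/Co is reduced (cathode) and Tl³⁺/Tl⁺ is oxidised (anode), so E°cell = (-0.25) − (+1.27) = -1.52 V.
Balancing electrons gives n = 2.
ΔG° = −nFE° = −(2)(96485)(-1.52) = 293,314 J = +293.3 kJ.

+293.3 kJ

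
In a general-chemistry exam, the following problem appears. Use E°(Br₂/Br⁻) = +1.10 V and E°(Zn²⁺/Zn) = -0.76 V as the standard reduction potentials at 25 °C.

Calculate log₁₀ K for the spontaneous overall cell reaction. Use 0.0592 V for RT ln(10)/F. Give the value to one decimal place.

62.8

Cathode: Br₂/Br⁻; anode: Zn²⁺/Zn. E°cell = +1.86 V, n = 2.
log K = nE°cell / 0.0592 = (2)(+1.86) / 0.0592 = 62.8.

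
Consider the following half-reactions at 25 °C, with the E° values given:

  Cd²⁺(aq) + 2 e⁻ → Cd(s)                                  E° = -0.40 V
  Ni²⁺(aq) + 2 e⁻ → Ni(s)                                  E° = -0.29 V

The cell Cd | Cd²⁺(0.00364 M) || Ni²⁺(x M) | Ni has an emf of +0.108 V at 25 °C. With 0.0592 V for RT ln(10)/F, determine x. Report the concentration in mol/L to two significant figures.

Ni²⁺/Ni is the cathode, Cd²⁺/Cd the anode: E°cell = +0.11 V, n = 2.
Overall reaction: Ni²⁺(aq) + Cd(s) → Ni(s) + Cd²⁺(aq); Q = [Cd²⁺]^1/[Ni²⁺]^1.
From E = E° − (0.0592/n) log Q: log Q = (E° − E)·n/0.0592 = (+0.11 − (+0.108))·2/0.0592 = 0.0676.
So 1·log[Ni²⁺] = 1·log(0.00364) − log Q = -2.4389 − (0.0676) = -2.5065; [Ni²⁺] = 10^(-2.5065) ≈ 0.0031 M.

0.0031 M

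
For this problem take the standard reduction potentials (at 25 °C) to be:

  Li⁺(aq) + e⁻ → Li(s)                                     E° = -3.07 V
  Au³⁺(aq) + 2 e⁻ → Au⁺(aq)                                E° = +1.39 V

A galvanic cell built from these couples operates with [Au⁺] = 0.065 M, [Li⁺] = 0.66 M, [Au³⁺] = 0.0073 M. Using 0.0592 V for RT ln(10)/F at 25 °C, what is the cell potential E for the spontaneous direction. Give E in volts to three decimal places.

Au³⁺/Au⁺ is the cathode (higher E°), Li⁺/Li the anode: E°cell = +1.39 − (-3.07) = +4.46 V, n = 2.
Overall: Au³⁺(aq) + 2 Li(s) → Au⁺(aq) + 2 Li⁺(aq)
Q = [Au⁺]·[Li⁺]^2 / ([Au³⁺]); log Q = 0.589.
E = E° − (0.0592/n) log Q = +4.46 − (0.0592/2)(0.589) = +4.443 V.

+4.443 V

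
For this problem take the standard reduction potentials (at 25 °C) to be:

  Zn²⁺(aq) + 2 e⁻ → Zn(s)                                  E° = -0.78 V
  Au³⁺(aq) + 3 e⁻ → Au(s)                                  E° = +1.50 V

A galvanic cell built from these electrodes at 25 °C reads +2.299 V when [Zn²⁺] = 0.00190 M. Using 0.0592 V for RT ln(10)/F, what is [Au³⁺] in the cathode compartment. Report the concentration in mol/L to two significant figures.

Au³⁺/Au is the cathode, Zn²⁺/Zn the anode: E°cell = +2.28 V, n = 6.
Overall reaction: 2 Au³⁺(aq) + 3 Zn(s) → 2 Au(s) + 3 Zn²⁺(aq); Q = [Zn²⁺]^3/[Au³⁺]^2.
From E = E° − (0.0592/n) log Q: log Q = (E° − E)·n/0.0592 = (+2.28 − (+2.299))·6/0.0592 = -1.9257.
So 2·log[Au³⁺] = 3·log(0.0019) − log Q = -8.1637 − (-1.9257) = -6.2380; log[Au³⁺] = -6.2380 / 2 = -3.1190; [Au³⁺] = 10^(-3.1190) ≈ 0.00076 M.

0.00076 M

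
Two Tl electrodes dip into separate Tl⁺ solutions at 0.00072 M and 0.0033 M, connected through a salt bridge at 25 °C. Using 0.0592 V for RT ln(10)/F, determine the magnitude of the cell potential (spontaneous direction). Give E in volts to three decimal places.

For a concentration cell E°cell = 0. The 0.0033 M side is the cathode (reduction is favoured where [Tl⁺] is higher).
With n = 1, E = −(0.0592/1) log([Tl⁺]ₐₙ/[Tl⁺]꜀ₐₜ) = −(0.0592/1) log(0.00072/0.0033) = −(0.0592/1)(-0.661) = +0.039 V.

+0.039 V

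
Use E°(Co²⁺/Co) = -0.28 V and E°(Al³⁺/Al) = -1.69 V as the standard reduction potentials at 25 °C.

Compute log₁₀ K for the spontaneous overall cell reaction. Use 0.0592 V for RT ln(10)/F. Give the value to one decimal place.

Cathode: Co²⁺/Co; anode: Al³⁺/Al. E°cell = +1.41 V, n = 6.
log K = nE°cell / 0.0592 = (6)(+1.41) / 0.0592 = 142.9.

142.9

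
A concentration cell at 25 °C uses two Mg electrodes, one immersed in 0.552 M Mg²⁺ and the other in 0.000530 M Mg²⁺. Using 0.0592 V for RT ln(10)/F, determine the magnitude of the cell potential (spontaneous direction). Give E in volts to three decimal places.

+0.089 V

For a concentration cell E°cell = 0. The 0.552 M side is the cathode (reduction is favoured where [Mg²⁺] is higher).
With n = 2, E = −(0.0592/2) log([Mg²⁺]ₐₙ/[Mg²⁺]꜀ₐₜ) = −(0.0592/2) log(0.00053/0.552) = −(0.0592/2)(-3.018) = +0.089 V.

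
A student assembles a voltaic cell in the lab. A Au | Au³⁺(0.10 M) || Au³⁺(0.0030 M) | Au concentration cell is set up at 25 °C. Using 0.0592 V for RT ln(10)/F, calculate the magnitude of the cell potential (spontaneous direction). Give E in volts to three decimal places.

For a concentration cell E°cell = 0. The 0.10 M side is the cathode (reduction is favoured where [Au³⁺] is higher).
With n = 3, E = −(0.0592/3) log([Au³⁺]ₐₙ/[Au³⁺]꜀ₐₜ) = −(0.0592/3) log(0.003/0.1) = −(0.0592/3)(-1.523) = +0.030 V.

+0.030 V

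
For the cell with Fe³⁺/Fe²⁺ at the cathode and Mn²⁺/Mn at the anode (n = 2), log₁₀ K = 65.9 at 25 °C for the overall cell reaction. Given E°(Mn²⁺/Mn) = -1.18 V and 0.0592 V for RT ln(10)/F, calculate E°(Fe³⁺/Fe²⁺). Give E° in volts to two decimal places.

+0.77 V

E°cell = (0.0592/n)·log K = (0.0592/2)(65.9) = +1.951 V.
Since Fe³⁺/Fe²⁺ is the cathode and Mn²⁺/Mn the anode, E°cell = E°(Fe³⁺/Fe²⁺) − E°(Mn²⁺/Mn).
So E°(Fe³⁺/Fe²⁺) = E°cell + E°(Mn²⁺/Mn) = +1.951 + (-1.18) = +0.77 V.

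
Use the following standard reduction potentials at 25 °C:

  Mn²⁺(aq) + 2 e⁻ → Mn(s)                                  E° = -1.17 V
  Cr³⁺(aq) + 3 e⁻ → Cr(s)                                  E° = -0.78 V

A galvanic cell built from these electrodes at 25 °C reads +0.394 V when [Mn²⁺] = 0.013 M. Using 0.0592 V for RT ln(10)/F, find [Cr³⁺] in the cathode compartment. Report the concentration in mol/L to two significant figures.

0.0024 M

Cr³⁺/Cr is the cathode, Mn²⁺/Mn the anode: E°cell = +0.39 V, n = 6.
Overall reaction: 2 Cr³⁺(aq) + 3 Mn(s) → 2 Cr(s) + 3 Mn²⁺(aq); Q = [Mn²⁺]^3/[Cr³⁺]^2.
From E = E° − (0.0592/n) log Q: log Q = (E° − E)·n/0.0592 = (+0.39 − (+0.394))·6/0.0592 = -0.4054.
So 2·log[Cr³⁺] = 3·log(0.013) − log Q = -5.6582 − (-0.4054) = -5.2528; log[Cr³⁺] = -5.2528 / 2 = -2.6264; [Cr³⁺] = 10^(-2.6264) ≈ 0.0024 M.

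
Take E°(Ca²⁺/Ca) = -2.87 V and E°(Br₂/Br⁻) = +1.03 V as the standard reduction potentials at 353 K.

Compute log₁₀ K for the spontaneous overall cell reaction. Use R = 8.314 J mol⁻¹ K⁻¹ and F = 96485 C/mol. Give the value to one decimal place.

111.4

Cathode: Br₂/Br⁻; anode: Ca²⁺/Ca. E°cell = (+1.03) − (-2.87) = +3.90 V, with n = 2.
ΔG° = −nFE° = −RT ln K, so ln K = nFE°/(RT) = (2)(96485)(+3.90) / ((8.314)(353)) = 256.430.
log₁₀ K = 256.430 / ln 10 = 111.4.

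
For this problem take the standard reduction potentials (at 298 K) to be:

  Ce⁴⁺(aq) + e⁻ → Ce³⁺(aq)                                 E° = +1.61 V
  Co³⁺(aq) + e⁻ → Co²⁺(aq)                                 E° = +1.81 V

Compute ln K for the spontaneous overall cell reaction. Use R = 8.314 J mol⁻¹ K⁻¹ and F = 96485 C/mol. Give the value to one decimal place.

Cathode: Co³⁺/Co²⁺; anode: Ce⁴⁺/Ce³⁺. E°cell = (+1.81) − (+1.61) = +0.20 V, with n = 1.
ΔG° = −nFE° = −RT ln K, so ln K = nFE°/(RT) = (1)(96485)(+0.20) / ((8.314)(298)) = 7.789.

7.8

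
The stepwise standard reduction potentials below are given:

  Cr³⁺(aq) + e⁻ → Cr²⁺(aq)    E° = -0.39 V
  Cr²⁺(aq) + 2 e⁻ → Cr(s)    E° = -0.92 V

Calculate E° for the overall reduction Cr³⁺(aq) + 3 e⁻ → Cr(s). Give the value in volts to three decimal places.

Since ΔG° = −nFE° is additive over sequential reductions, n₃E°₃ = n₁E°₁ + n₂E°₂.
E°₃ = (1×-0.39 + 2×-0.92) / 3 = (-2.230) / 3 = -0.743 V.

-0.743 V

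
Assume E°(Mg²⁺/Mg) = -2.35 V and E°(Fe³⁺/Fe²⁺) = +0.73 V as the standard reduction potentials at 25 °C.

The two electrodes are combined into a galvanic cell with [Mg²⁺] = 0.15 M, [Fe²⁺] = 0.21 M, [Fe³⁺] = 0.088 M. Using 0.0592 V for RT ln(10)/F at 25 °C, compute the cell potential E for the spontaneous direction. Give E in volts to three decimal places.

+3.082 V

Fe³⁺/Fe²⁺ is the cathode (higher E°), Mg²⁺/Mg the anode: E°cell = +0.73 − (-2.35) = +3.08 V, n = 2.
Overall: 2 Fe³⁺(aq) + Mg(s) → 2 Fe²⁺(aq) + Mg²⁺(aq)
Q = [Fe²⁺]^2·[Mg²⁺] / ([Fe³⁺]^2); log Q = -0.068.
E = E° − (0.0592/n) log Q = +3.08 − (0.0592/2)(-0.068) = +3.082 V.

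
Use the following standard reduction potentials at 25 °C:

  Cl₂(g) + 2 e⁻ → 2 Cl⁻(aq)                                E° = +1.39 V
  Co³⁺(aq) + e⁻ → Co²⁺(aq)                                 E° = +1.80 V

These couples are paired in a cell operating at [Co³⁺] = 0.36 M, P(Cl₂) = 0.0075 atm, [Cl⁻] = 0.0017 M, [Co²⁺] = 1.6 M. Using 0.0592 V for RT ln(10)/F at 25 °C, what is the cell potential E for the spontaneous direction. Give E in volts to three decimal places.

+0.271 V

Co³⁺/Co²⁺ is the cathode (higher E°), Cl₂/Cl⁻ the anode: E°cell = +1.80 − (+1.39) = +0.41 V, n = 2.
Overall: 2 Co³⁺(aq) + 2 Cl⁻(aq) → 2 Co²⁺(aq) + Cl₂(g)
Q = [Co²⁺]^2·P(Cl₂) / ([Co³⁺]^2·[Cl⁻]^2); log Q = 4.710.
E = E° − (0.0592/n) log Q = +0.41 − (0.0592/2)(4.710) = +0.271 V.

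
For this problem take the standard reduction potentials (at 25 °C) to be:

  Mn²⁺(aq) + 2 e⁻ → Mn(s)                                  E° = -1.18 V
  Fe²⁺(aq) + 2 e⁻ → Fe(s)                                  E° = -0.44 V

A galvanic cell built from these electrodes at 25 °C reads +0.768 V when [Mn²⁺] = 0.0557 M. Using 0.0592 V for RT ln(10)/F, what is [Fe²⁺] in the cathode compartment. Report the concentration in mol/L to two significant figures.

Fe²⁺/Fe is the cathode, Mn²⁺/Mn the anode: E°cell = +0.74 V, n = 2.
Overall reaction: Fe²⁺(aq) + Mn(s) → Fe(s) + Mn²⁺(aq); Q = [Mn²⁺]^1/[Fe²⁺]^1.
From E = E° − (0.0592/n) log Q: log Q = (E° − E)·n/0.0592 = (+0.74 − (+0.768))·2/0.0592 = -0.9459.
So 1·log[Fe²⁺] = 1·log(0.0557) − log Q = -1.2541 − (-0.9459) = -0.3082; [Fe²⁺] = 10^(-0.3082) ≈ 0.49 M.

0.49 M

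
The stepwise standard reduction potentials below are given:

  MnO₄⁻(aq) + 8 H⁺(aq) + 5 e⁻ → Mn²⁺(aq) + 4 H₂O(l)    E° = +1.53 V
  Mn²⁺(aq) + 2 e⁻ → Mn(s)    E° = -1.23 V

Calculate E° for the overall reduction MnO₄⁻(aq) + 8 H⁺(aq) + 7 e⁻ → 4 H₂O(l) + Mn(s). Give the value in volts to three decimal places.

+0.741 V

Adding the free-energy changes (−nFE°) of the two steps gives −n₃FE°₃ = −n₁FE°₁ − n₂FE°₂.
E°₃ = (5×+1.53 + 2×-1.23) / 7 = (+5.190) / 7 = +0.741 V.
E° values themselves are not directly additive — weighting by electron count is essential.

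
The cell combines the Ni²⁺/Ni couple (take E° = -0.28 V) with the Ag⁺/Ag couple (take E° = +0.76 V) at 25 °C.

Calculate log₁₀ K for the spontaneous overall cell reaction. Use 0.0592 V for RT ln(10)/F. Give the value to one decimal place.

Cathode: Ag⁺/Ag; anode: Ni²⁺/Ni. E°cell = +1.04 V, n = 2.
log K = nE°cell / 0.0592 = (2)(+1.04) / 0.0592 = 35.1.

35.1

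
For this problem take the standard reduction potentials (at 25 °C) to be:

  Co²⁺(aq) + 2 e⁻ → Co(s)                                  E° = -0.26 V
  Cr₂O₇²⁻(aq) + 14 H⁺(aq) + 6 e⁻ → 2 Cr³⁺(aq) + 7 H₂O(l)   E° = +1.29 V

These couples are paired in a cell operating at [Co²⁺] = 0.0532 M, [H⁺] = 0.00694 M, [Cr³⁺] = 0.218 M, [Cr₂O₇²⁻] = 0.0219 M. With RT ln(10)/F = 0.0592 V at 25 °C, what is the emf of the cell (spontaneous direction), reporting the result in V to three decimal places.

Cr₂O₇²⁻/Cr³⁺ is the cathode (higher E°), Co²⁺/Co the anode: E°cell = +1.29 − (-0.26) = +1.55 V, n = 6.
Overall: Cr₂O₇²⁻(aq) + 14 H⁺(aq) + 3 Co(s) → 2 Cr³⁺(aq) + 7 H₂O(l) + 3 Co²⁺(aq)
Q = [Cr³⁺]^2·[Co²⁺]^3 / ([Cr₂O₇²⁻]·[H⁺]^14); log Q = 26.735.
E = E° − (0.0592/n) log Q = +1.55 − (0.0592/6)(26.735) = +1.286 V.

+1.286 V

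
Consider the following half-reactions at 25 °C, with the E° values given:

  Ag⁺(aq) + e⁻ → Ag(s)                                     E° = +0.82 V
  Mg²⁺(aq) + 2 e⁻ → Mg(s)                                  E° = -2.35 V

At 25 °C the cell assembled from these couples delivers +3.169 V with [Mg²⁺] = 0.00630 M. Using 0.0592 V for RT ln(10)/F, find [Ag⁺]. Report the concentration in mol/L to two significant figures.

Ag⁺/Ag is the cathode, Mg²⁺/Mg the anode: E°cell = +3.17 V, n = 2.
Overall reaction: 2 Ag⁺(aq) + Mg(s) → 2 Ag(s) + Mg²⁺(aq); Q = [Mg²⁺]^1/[Ag⁺]^2.
From E = E° − (0.0592/n) log Q: log Q = (E° − E)·n/0.0592 = (+3.17 − (+3.169))·2/0.0592 = 0.0338.
So 2·log[Ag⁺] = 1·log(0.0063) − log Q = -2.2007 − (0.0338) = -2.2345; log[Ag⁺] = -2.2345 / 2 = -1.1173; [Ag⁺] = 10^(-1.1173) ≈ 0.076 M.

0.076 M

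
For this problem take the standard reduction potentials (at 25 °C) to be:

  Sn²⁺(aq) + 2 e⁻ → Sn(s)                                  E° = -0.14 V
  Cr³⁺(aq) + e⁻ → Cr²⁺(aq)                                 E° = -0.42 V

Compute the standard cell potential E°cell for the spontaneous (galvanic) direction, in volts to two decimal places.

+0.28 V

The Sn²⁺/Sn couple has the higher reduction potential, so it is the cathode; Cr³⁺/Cr²⁺ is oxidised at the anode.
E°cell = E°(cathode) − E°(anode) = (-0.14) − (-0.42) = +0.28 V.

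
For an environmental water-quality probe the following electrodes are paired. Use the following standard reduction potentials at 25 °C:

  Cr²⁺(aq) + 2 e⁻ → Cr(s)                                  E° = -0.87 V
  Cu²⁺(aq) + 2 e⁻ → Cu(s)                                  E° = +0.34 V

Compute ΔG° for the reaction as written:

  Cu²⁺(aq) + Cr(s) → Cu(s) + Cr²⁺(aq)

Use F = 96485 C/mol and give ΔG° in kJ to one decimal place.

-233.5 kJ

As written, Cu²⁺/Cu is reduced (cathode) and Cr²⁺/Cr is oxidised (anode), so E°cell = (+0.34) − (-0.87) = +1.21 V.
Balancing electrons gives n = 2.
ΔG° = −nFE° = −(2)(96485)(+1.21) = -233,494 J = -233.5 kJ.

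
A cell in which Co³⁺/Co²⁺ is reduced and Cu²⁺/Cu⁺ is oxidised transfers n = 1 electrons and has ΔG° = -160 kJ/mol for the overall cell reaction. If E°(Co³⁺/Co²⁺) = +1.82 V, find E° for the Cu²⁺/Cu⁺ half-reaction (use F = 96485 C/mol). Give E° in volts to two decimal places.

E°cell = −ΔG°/(nF) = −(-160×10³)/((1)(96485)) = +1.658 V.
Since Co³⁺/Co²⁺ is the cathode and Cu²⁺/Cu⁺ the anode, E°cell = E°(Co³⁺/Co²⁺) − E°(Cu²⁺/Cu⁺).
So E°(Cu²⁺/Cu⁺) = E°(Co³⁺/Co²⁺) − E°cell = (+1.82) − (+1.658) = +0.16 V.

+0.16 V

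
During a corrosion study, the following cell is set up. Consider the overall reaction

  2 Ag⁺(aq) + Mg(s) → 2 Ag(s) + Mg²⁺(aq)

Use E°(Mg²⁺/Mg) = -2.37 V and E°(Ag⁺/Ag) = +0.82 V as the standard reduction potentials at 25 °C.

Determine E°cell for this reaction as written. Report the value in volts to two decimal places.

The Ag⁺/Ag couple has the higher reduction potential, so it is the cathode; Mg²⁺/Mg is oxidised at the anode.
E°cell = E°(cathode) − E°(anode) = (+0.82) − (-2.37) = +3.19 V.
Since E°cell > 0, the reaction is spontaneous under standard conditions.

+3.19 V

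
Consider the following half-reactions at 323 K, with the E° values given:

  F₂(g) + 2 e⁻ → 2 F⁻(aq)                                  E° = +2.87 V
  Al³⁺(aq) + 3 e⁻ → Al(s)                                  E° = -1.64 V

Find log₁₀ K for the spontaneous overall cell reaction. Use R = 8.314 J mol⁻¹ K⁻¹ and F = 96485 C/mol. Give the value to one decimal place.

Cathode: F₂/F⁻; anode: Al³⁺/Al. E°cell = (+2.87) − (-1.64) = +4.51 V, with n = 6.
ΔG° = −nFE° = −RT ln K, so ln K = nFE°/(RT) = (6)(96485)(+4.51) / ((8.314)(323)) = 972.244.
log₁₀ K = 972.244 / ln 10 = 422.2.

422.2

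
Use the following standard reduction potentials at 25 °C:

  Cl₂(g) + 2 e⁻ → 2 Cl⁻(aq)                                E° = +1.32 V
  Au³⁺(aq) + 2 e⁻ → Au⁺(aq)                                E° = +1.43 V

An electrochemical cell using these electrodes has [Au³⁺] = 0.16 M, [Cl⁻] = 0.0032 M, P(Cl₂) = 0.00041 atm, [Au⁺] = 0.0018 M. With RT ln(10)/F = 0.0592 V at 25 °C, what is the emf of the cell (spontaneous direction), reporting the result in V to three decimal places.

+0.120 V

Au³⁺/Au⁺ is the cathode (higher E°), Cl₂/Cl⁻ the anode: E°cell = +1.43 − (+1.32) = +0.11 V, n = 2.
Overall: Au³⁺(aq) + 2 Cl⁻(aq) → Au⁺(aq) + Cl₂(g)
Q = [Au⁺]·P(Cl₂) / ([Au³⁺]·[Cl⁻]^2); log Q = -0.346.
E = E° − (0.0592/n) log Q = +0.11 − (0.0592/2)(-0.346) = +0.120 V.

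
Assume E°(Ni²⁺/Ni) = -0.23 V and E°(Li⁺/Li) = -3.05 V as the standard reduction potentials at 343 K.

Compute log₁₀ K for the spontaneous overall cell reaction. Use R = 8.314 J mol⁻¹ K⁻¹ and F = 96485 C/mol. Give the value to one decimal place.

82.9

Cathode: Ni²⁺/Ni; anode: Li⁺/Li. E°cell = (-0.23) − (-3.05) = +2.82 V, with n = 2.
ΔG° = −nFE° = −RT ln K, so ln K = nFE°/(RT) = (2)(96485)(+2.82) / ((8.314)(343)) = 190.825.
log₁₀ K = 190.825 / ln 10 = 82.9.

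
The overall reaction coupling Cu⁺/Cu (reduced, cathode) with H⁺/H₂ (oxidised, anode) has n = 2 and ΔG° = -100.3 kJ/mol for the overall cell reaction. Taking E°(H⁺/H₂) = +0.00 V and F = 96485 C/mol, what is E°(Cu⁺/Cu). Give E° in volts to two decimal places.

E°cell = −ΔG°/(nF) = −(-100.3×10³)/((2)(96485)) = +0.520 V.
Since Cu⁺/Cu is the cathode and H⁺/H₂ the anode, E°cell = E°(Cu⁺/Cu) − E°(H⁺/H₂).
So E°(Cu⁺/Cu) = E°cell + E°(H⁺/H₂) = +0.520 + (+0.00) = +0.52 V.

+0.52 V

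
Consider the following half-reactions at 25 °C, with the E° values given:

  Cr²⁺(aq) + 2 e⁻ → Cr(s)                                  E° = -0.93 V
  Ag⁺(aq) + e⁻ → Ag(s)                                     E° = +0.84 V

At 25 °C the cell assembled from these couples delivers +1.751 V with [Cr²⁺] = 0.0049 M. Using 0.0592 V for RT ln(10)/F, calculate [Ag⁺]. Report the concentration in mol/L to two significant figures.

0.033 M

Ag⁺/Ag is the cathode, Cr²⁺/Cr the anode: E°cell = +1.77 V, n = 2.
Overall reaction: 2 Ag⁺(aq) + Cr(s) → 2 Ag(s) + Cr²⁺(aq); Q = [Cr²⁺]^1/[Ag⁺]^2.
From E = E° − (0.0592/n) log Q: log Q = (E° − E)·n/0.0592 = (+1.77 − (+1.751))·2/0.0592 = 0.6419.
So 2·log[Ag⁺] = 1·log(0.0049) − log Q = -2.3098 − (0.6419) = -2.9517; log[Ag⁺] = -2.9517 / 2 = -1.4759; [Ag⁺] = 10^(-1.4759) ≈ 0.033 M.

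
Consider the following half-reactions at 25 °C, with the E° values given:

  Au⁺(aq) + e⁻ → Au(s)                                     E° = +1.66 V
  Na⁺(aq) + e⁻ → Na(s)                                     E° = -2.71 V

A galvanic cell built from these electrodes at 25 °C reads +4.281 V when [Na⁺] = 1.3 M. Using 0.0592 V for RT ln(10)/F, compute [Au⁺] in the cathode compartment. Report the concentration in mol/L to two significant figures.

Au⁺/Au is the cathode, Na⁺/Na the anode: E°cell = +4.37 V, n = 1.
Overall reaction: Au⁺(aq) + Na(s) → Au(s) + Na⁺(aq); Q = [Na⁺]^1/[Au⁺]^1.
From E = E° − (0.0592/n) log Q: log Q = (E° − E)·n/0.0592 = (+4.37 − (+4.281))·1/0.0592 = 1.5034.
So 1·log[Au⁺] = 1·log(1.3) − log Q = 0.1139 − (1.5034) = -1.3895; [Au⁺] = 10^(-1.3895) ≈ 0.041 M.

0.041 M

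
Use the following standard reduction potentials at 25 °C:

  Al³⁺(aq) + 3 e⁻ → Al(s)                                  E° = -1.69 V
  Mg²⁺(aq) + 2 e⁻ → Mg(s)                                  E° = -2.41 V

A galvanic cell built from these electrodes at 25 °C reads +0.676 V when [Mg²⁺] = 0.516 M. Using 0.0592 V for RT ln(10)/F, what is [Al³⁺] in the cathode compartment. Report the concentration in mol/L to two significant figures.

Al³⁺/Al is the cathode, Mg²⁺/Mg the anode: E°cell = +0.72 V, n = 6.
Overall reaction: 2 Al³⁺(aq) + 3 Mg(s) → 2 Al(s) + 3 Mg²⁺(aq); Q = [Mg²⁺]^3/[Al³⁺]^2.
From E = E° − (0.0592/n) log Q: log Q = (E° − E)·n/0.0592 = (+0.72 − (+0.676))·6/0.0592 = 4.4595.
So 2·log[Al³⁺] = 3·log(0.516) − log Q = -0.8621 − (4.4595) = -5.3216; log[Al³⁺] = -5.3216 / 2 = -2.6608; [Al³⁺] = 10^(-2.6608) ≈ 0.0022 M.

0.0022 M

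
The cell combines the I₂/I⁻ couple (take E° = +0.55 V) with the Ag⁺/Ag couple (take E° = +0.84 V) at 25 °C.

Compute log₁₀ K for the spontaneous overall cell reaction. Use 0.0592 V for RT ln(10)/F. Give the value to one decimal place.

Cathode: Ag⁺/Ag; anode: I₂/I⁻. E°cell = +0.29 V, n = 2.
log K = nE°cell / 0.0592 = (2)(+0.29) / 0.0592 = 9.8.

9.8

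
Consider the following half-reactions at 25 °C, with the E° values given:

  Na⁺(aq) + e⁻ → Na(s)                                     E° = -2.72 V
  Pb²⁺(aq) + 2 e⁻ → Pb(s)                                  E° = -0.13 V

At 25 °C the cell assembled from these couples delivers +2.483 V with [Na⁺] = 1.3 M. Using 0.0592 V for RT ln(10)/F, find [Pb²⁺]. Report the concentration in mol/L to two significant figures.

0.00041 M

Pb²⁺/Pb is the cathode, Na⁺/Na the anode: E°cell = +2.59 V, n = 2.
Overall reaction: Pb²⁺(aq) + 2 Na(s) → Pb(s) + 2 Na⁺(aq); Q = [Na⁺]^2/[Pb²⁺]^1.
From E = E° − (0.0592/n) log Q: log Q = (E° − E)·n/0.0592 = (+2.59 − (+2.483))·2/0.0592 = 3.6149.
So 1·log[Pb²⁺] = 2·log(1.3) − log Q = 0.2279 − (3.6149) = -3.3870; [Pb²⁺] = 10^(-3.3870) ≈ 0.00041 M.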